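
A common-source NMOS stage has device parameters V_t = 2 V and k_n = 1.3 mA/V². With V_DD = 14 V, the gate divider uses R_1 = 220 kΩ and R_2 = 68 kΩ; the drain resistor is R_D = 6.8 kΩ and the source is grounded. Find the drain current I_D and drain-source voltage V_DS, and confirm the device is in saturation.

V_G = V_DD·R_2/(R_1+R_2) = 14×68/288 = 3.31 V. With the source grounded, V_GS = V_G = 3.31 V.
Assume saturation: I_D = (k_n/2)(V_GS − V_t)² = (1.3/2)×(3.31 − 2)² = 0.65×1.31² = 1.11 mA.
V_DS = V_DD − I_D·R_D = 14 − 1.11×6.8 = 6.47 V.
Saturation requires V_DS ≥ V_GS − V_t = 1.31 V; 6.47 ≥ 1.31 ✓.

I_D ≈ 1.1 mA, V_DS ≈ 6.5 V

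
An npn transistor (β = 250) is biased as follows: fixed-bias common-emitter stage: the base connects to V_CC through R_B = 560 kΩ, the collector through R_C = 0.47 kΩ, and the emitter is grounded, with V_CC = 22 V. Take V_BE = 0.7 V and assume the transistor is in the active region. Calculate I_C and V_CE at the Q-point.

Base loop: V_CC = I_B·R_B + V_BE, so I_B = (22 − 0.7)/560 kΩ = 0.038 mA.
In the active region I_C = β·I_B = 250 × 0.038 = 9.51 mA.
Collector loop: V_CE = V_CC − I_C·R_C = 22 − 9.51×0.47 = 17.5 V.
Since V_CE = 17.5 V > V_CE(sat) ≈ 0.2 V, the transistor is in the active region as assumed.

I_C ≈ 9.5 mA, V_CE ≈ 18 V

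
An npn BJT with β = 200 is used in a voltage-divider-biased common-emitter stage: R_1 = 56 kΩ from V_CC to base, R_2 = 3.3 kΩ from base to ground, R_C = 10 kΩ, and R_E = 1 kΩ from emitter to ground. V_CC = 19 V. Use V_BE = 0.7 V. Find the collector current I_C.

I_C ≈ 0.35 mA

Thevenize the base divider: V_Th = V_CC·R_2/(R_1+R_2) = 19×3.3/59.3 = 1.06 V, R_Th = R_1‖R_2 = 3.12 kΩ.
Base-emitter loop: V_Th = I_B·R_Th + V_BE + (β+1)I_B·R_E, so I_B = (1.06 − 0.7) / (3.12 + 201×1) = 0.00175 mA.
I_C = β·I_B = 200×0.00175 = 0.35 mA, and I_E = (β+1)I_B = 0.352 mA.
V_CE = V_CC − I_C·R_C − I_E·R_E = 19 − 0.35×10 − 0.352×1 = 15.1 V.
V_CE = 15.1 V > 0.2 V confirms active-region operation.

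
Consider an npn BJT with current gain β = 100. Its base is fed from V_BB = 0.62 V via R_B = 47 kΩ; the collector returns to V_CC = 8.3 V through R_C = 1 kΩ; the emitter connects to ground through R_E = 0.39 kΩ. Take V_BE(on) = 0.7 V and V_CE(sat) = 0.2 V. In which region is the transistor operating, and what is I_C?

cutoff; I_C ≈ 0

V_BB = 0.62 V ≤ V_BE(on) = 0.7 V, so the base-emitter junction is not forward biased.
The transistor is in cutoff: I_B = I_C = 0.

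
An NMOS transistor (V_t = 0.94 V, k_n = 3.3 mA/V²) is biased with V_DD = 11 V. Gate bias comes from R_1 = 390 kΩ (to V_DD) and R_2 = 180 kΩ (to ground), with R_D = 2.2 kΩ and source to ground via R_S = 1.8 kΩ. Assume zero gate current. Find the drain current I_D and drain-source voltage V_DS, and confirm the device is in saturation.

I_D ≈ 0.98 mA, V_DS ≈ 7.1 V

V_G = V_DD·R_2/(R_1+R_2) = 11×180/570 = 3.47 V.
Assume saturation: I_D = (k_n/2)(V_GS − V_t)² with V_GS = V_G − I_D·R_S = 3.47 − 1.8·I_D.
Substituting gives 5.35·I_D² − 16.1·I_D + 10.6 = 0, with roots I_D = 0.98 or 2.02 mA.
The root I_D = 2.02 mA gives V_GS = -0.167 V ≤ V_t, so take I_D = 0.98 mA.
Then V_GS = 1.71 V and V_DS = V_DD − I_D(R_D+R_S) = 11 − 0.98×4 = 7.08 V.
Saturation requires V_DS ≥ V_GS − V_t = 0.77 V; 7.08 ≥ 0.77 ✓.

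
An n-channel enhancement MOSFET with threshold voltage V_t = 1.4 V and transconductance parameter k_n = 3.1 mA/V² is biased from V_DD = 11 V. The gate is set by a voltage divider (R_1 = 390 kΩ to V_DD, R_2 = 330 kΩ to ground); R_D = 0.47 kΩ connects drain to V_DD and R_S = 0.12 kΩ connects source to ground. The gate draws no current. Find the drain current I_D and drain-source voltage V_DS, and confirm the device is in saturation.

V_G = V_DD·R_2/(R_1+R_2) = 11×330/720 = 5.04 V.
Assume saturation: I_D = (k_n/2)(V_GS − V_t)² with V_GS = V_G − I_D·R_S = 5.04 − 0.12·I_D.
Substituting gives 0.0223·I_D² − 2.35·I_D + 20.6 = 0, with roots I_D = 9.6 or 95.9 mA.
The root I_D = 95.9 mA gives V_GS = -6.47 V ≤ V_t, so take I_D = 9.6 mA.
Then V_GS = 3.89 V and V_DS = V_DD − I_D(R_D+R_S) = 11 − 9.6×0.59 = 5.33 V.
Saturation requires V_DS ≥ V_GS − V_t = 2.49 V; 5.33 ≥ 2.49 ✓.

I_D ≈ 9.6 mA, V_DS ≈ 5.3 V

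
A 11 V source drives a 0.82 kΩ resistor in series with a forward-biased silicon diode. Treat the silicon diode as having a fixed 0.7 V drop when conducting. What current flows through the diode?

KVL around the loop: 11 = V_D + I·R = 0.7 + I × 0.82 kΩ.
So I = (11 − 0.7) / 0.82 kΩ = 10.3 / 0.82 = 12.6 mA.

I ≈ 13 mA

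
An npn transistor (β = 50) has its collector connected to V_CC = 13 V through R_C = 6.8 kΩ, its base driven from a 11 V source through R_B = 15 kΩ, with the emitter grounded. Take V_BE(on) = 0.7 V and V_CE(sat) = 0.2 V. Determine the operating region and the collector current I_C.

saturation; I_C ≈ 1.9 mA

Assume active: I_B = (11 − 0.7)/15 = 0.687 mA, giving I_C = β·I_B = 34.3 mA.
But then V_CE = 13 − 34.3×6.8 = -220 V < V_CE(sat) = 0.2 V — impossible in the active region.
So the transistor is saturated. With V_CE = 0.2 V, I_C = (V_CC − 0.2)/R_C = 12.8/6.8 = 1.88 mA.
Check: β·I_B = 34.3 mA > I_C = 1.88 mA, confirming saturation.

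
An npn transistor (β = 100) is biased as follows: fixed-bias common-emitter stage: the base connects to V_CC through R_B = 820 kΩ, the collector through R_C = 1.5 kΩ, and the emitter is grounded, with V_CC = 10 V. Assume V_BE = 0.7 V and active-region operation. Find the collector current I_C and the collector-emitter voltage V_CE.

Base loop: V_CC = I_B·R_B + V_BE, so I_B = (10 − 0.7)/820 kΩ = 0.0113 mA.
In the active region I_C = β·I_B = 100 × 0.0113 = 1.13 mA.
Collector loop: V_CE = V_CC − I_C·R_C = 10 − 1.13×1.5 = 8.3 V.
Since V_CE = 8.3 V > V_CE(sat) ≈ 0.2 V, the transistor is in the active region as assumed.

I_C ≈ 1.1 mA, V_CE ≈ 8.3 V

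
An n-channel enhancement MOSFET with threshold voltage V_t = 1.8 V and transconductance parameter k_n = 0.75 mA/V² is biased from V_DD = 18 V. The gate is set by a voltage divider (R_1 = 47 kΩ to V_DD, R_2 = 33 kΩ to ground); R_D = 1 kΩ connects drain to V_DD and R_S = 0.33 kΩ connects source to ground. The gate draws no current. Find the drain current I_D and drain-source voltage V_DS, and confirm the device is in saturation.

V_G = V_DD·R_2/(R_1+R_2) = 18×33/80 = 7.42 V.
Assume saturation: I_D = (k_n/2)(V_GS − V_t)² with V_GS = V_G − I_D·R_S = 7.42 − 0.33·I_D.
Substituting gives 0.0408·I_D² − 2.39·I_D + 11.9 = 0, with roots I_D = 5.47 or 53.1 mA.
The root I_D = 53.1 mA gives V_GS = -10.1 V ≤ V_t, so take I_D = 5.47 mA.
Then V_GS = 5.62 V and V_DS = V_DD − I_D(R_D+R_S) = 18 − 5.47×1.33 = 10.7 V.
Saturation requires V_DS ≥ V_GS − V_t = 3.82 V; 10.7 ≥ 3.82 ✓.

I_D ≈ 5.5 mA, V_DS ≈ 11 V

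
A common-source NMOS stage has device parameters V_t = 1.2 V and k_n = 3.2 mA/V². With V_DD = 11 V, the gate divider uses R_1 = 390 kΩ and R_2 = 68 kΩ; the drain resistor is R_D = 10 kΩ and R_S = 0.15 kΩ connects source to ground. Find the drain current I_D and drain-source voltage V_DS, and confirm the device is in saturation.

V_G = V_DD·R_2/(R_1+R_2) = 11×68/458 = 1.63 V.
Assume saturation: I_D = (k_n/2)(V_GS − V_t)² with V_GS = V_G − I_D·R_S = 1.63 − 0.15·I_D.
Substituting gives 0.036·I_D² − 1.21·I_D + 0.3 = 0, with roots I_D = 0.25 or 33.3 mA.
The root I_D = 33.3 mA gives V_GS = -3.36 V ≤ V_t, so take I_D = 0.25 mA.
Then V_GS = 1.6 V and V_DS = V_DD − I_D(R_D+R_S) = 11 − 0.25×10.2 = 8.46 V.
Saturation requires V_DS ≥ V_GS − V_t = 0.396 V; 8.46 ≥ 0.396 ✓.

I_D ≈ 0.25 mA, V_DS ≈ 8.5 V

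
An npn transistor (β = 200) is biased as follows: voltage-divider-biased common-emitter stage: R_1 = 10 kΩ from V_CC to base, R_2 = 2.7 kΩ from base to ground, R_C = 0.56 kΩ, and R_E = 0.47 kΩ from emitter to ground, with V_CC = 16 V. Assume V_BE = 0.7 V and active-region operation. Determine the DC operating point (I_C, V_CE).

I_C ≈ 5.6 mA, V_CE ≈ 10 V

Thevenize the base divider: V_Th = V_CC·R_2/(R_1+R_2) = 16×2.7/12.7 = 3.4 V, R_Th = R_1‖R_2 = 2.13 kΩ.
Base-emitter loop: V_Th = I_B·R_Th + V_BE + (β+1)I_B·R_E, so I_B = (3.4 − 0.7) / (2.13 + 201×0.47) = 0.028 mA.
I_C = β·I_B = 200×0.028 = 5.59 mA, and I_E = (β+1)I_B = 5.62 mA.
V_CE = V_CC − I_C·R_C − I_E·R_E = 16 − 5.59×0.56 − 5.62×0.47 = 10.2 V.
V_CE = 10.2 V > 0.2 V confirms active-region operation.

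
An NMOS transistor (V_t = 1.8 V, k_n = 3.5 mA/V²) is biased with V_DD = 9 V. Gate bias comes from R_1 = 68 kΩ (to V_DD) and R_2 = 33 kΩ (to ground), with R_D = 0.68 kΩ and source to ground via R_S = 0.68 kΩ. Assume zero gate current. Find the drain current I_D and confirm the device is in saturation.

I_D ≈ 0.73 mA

V_G = V_DD·R_2/(R_1+R_2) = 9×33/101 = 2.94 V.
Assume saturation: I_D = (k_n/2)(V_GS − V_t)² with V_GS = V_G − I_D·R_S = 2.94 − 0.68·I_D.
Substituting gives 0.809·I_D² − 3.71·I_D + 2.28 = 0, with roots I_D = 0.729 or 3.86 mA.
The root I_D = 3.86 mA gives V_GS = 0.314 V ≤ V_t, so take I_D = 0.729 mA.
Then V_GS = 2.45 V and V_DS = V_DD − I_D(R_D+R_S) = 9 − 0.729×1.36 = 8.01 V.
Saturation requires V_DS ≥ V_GS − V_t = 0.645 V; 8.01 ≥ 0.645 ✓.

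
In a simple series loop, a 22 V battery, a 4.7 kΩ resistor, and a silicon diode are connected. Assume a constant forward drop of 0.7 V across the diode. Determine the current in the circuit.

KVL around the loop: 22 = V_D + I·R = 0.7 + I × 4.7 kΩ.
So I = (22 − 0.7) / 4.7 kΩ = 21.3 / 4.7 = 4.53 mA.

I ≈ 4.5 mA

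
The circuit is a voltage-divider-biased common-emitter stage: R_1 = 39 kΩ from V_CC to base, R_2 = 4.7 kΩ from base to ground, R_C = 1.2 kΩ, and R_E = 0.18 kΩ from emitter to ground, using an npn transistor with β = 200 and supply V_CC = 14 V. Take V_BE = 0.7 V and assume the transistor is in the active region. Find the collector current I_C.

Thevenize the base divider: V_Th = V_CC·R_2/(R_1+R_2) = 14×4.7/43.7 = 1.51 V, R_Th = R_1‖R_2 = 4.19 kΩ.
Base-emitter loop: V_Th = I_B·R_Th + V_BE + (β+1)I_B·R_E, so I_B = (1.51 − 0.7) / (4.19 + 201×0.18) = 0.02 mA.
I_C = β·I_B = 200×0.02 = 3.99 mA, and I_E = (β+1)I_B = 4.01 mA.
V_CE = V_CC − I_C·R_C − I_E·R_E = 14 − 3.99×1.2 − 4.01×0.18 = 8.49 V.
V_CE = 8.49 V > 0.2 V confirms active-region operation.

I_C ≈ 4 mA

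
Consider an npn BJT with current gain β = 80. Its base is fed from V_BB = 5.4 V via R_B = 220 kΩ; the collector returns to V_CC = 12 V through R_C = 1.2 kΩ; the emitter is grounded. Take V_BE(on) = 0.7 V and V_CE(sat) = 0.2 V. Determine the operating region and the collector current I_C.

Assume active. Base-emitter loop: I_B = (V_BB − V_BE)/R_B = (5.4 − 0.7)/220 = 0.0214 mA.
I_C = β·I_B = 80×0.0214 = 1.71 mA.
V_CE = V_CC − I_C·R_C = 12 − 1.71×1.2 = 9.95 V > V_CE(sat), so the active-region assumption holds.

active; I_C ≈ 1.7 mA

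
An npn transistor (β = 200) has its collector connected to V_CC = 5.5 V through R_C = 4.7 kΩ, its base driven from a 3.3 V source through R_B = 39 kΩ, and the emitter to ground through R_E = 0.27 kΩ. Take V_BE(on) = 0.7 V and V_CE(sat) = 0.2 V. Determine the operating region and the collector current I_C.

Assume active: I_B = (3.3 − 0.7)/(39 + 201×0.27) = 0.0279 mA, I_C = β·I_B = 5.58 mA.
Then V_CE = 5.5 − 5.58×4.7 − 5.6×0.27 = -22.2 V < 0.2 V — the active assumption fails.
Re-solve with V_CE = 0.2 V. KCL at the emitter: V_E/R_E = (V_BB−0.7−V_E)/R_B + (V_CC−0.2−V_E)/R_C, giving V_E = 0.303 V.
I_C = (V_CC − 0.2 − V_E)/R_C = (5.3 − 0.303)/4.7 = 1.06 mA.
Check: I_B = (2.6 − 0.303)/39 = 0.0589 mA, and β·I_B = 11.8 mA > I_C, confirming saturation.

saturation; I_C ≈ 1.1 mA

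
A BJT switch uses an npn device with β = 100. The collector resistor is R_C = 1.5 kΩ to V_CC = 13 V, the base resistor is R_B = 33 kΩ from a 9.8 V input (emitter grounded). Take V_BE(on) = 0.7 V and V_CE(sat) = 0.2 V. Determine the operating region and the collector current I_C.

Assume active: I_B = (9.8 − 0.7)/33 = 0.276 mA, giving I_C = β·I_B = 27.6 mA.
But then V_CE = 13 − 27.6×1.5 = -28.4 V < V_CE(sat) = 0.2 V — impossible in the active region.
So the transistor is saturated. With V_CE = 0.2 V, I_C = (V_CC − 0.2)/R_C = 12.8/1.5 = 8.53 mA.
Check: β·I_B = 27.6 mA > I_C = 8.53 mA, confirming saturation.

saturation; I_C ≈ 8.5 mA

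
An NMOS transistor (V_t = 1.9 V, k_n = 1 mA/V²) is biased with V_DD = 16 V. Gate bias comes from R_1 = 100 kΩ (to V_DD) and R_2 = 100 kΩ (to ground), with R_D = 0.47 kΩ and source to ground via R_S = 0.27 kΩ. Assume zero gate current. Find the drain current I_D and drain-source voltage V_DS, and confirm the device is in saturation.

I_D ≈ 7.9 mA, V_DS ≈ 10 V

V_G = V_DD·R_2/(R_1+R_2) = 16×100/200 = 8 V.
Assume saturation: I_D = (k_n/2)(V_GS − V_t)² with V_GS = V_G − I_D·R_S = 8 − 0.27·I_D.
Substituting gives 0.0365·I_D² − 2.65·I_D + 18.6 = 0, with roots I_D = 7.88 or 64.7 mA.
The root I_D = 64.7 mA gives V_GS = -9.48 V ≤ V_t, so take I_D = 7.88 mA.
Then V_GS = 5.87 V and V_DS = V_DD − I_D(R_D+R_S) = 16 − 7.88×0.74 = 10.2 V.
Saturation requires V_DS ≥ V_GS − V_t = 3.97 V; 10.2 ≥ 3.97 ✓.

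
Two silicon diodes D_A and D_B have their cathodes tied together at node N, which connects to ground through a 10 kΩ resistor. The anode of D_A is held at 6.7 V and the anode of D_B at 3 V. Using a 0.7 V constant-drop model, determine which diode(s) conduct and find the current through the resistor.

Assume both conduct. Then node N would need to be at both 6.7−0.7 = 6 V and 3−0.7 = 2.3 V, which is impossible.
Assume only D_A conducts: V_N = 6.7 − 0.7 = 6 V, so I_R = 6/10 = 0.6 mA.
Check D_B: its anode-to-cathode voltage is 3 − 6 = -3 V < 0.7 V, so it is off. The assumption is consistent.

Only D_A conducts; I_R ≈ 0.6 mA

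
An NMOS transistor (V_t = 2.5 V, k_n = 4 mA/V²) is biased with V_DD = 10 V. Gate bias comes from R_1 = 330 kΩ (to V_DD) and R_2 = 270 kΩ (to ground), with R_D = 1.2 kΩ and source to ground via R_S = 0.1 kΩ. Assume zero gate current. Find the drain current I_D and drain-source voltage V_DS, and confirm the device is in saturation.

I_D ≈ 4.7 mA, V_DS ≈ 3.9 V

V_G = V_DD·R_2/(R_1+R_2) = 10×270/600 = 4.5 V.
Assume saturation: I_D = (k_n/2)(V_GS − V_t)² with V_GS = V_G − I_D·R_S = 4.5 − 0.1·I_D.
Substituting gives 0.02·I_D² − 1.8·I_D + 8 = 0, with roots I_D = 4.69 or 85.3 mA.
The root I_D = 85.3 mA gives V_GS = -4.03 V ≤ V_t, so take I_D = 4.69 mA.
Then V_GS = 4.03 V and V_DS = V_DD − I_D(R_D+R_S) = 10 − 4.69×1.3 = 3.9 V.
Saturation requires V_DS ≥ V_GS − V_t = 1.53 V; 3.9 ≥ 1.53 ✓.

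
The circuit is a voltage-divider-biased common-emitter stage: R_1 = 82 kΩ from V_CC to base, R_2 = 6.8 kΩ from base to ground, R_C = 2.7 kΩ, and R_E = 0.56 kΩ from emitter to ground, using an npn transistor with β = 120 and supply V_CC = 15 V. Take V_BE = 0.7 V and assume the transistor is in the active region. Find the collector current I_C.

Thevenize the base divider: V_Th = V_CC·R_2/(R_1+R_2) = 15×6.8/88.8 = 1.15 V, R_Th = R_1‖R_2 = 6.28 kΩ.
Base-emitter loop: V_Th = I_B·R_Th + V_BE + (β+1)I_B·R_E, so I_B = (1.15 − 0.7) / (6.28 + 121×0.56) = 0.00606 mA.
I_C = β·I_B = 120×0.00606 = 0.727 mA, and I_E = (β+1)I_B = 0.733 mA.
V_CE = V_CC − I_C·R_C − I_E·R_E = 15 − 0.727×2.7 − 0.733×0.56 = 12.6 V.
V_CE = 12.6 V > 0.2 V confirms active-region operation.

I_C ≈ 0.73 mA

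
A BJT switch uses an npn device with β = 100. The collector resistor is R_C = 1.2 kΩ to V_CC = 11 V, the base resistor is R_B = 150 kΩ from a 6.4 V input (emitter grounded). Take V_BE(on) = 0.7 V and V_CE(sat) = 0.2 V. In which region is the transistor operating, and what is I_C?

Assume active. Base-emitter loop: I_B = (V_BB − V_BE)/R_B = (6.4 − 0.7)/150 = 0.038 mA.
I_C = β·I_B = 100×0.038 = 3.8 mA.
V_CE = V_CC − I_C·R_C = 11 − 3.8×1.2 = 6.44 V > V_CE(sat), so the active-region assumption holds.

active; I_C ≈ 3.8 mA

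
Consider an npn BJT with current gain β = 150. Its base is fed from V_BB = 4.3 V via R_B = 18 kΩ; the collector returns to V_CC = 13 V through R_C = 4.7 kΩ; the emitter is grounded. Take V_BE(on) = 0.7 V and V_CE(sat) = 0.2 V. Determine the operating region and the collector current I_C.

Assume active: I_B = (4.3 − 0.7)/18 = 0.2 mA, giving I_C = β·I_B = 30 mA.
But then V_CE = 13 − 30×4.7 = -128 V < V_CE(sat) = 0.2 V — impossible in the active region.
So the transistor is saturated. With V_CE = 0.2 V, I_C = (V_CC − 0.2)/R_C = 12.8/4.7 = 2.72 mA.
Check: β·I_B = 30 mA > I_C = 2.72 mA, confirming saturation.

saturation; I_C ≈ 2.7 mA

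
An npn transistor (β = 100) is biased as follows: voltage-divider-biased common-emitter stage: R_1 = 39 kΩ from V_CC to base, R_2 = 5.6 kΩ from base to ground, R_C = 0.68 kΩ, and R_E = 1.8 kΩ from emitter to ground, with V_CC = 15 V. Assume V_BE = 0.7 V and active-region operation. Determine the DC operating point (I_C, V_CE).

I_C ≈ 0.63 mA, V_CE ≈ 13 V

Thevenize the base divider: V_Th = V_CC·R_2/(R_1+R_2) = 15×5.6/44.6 = 1.88 V, R_Th = R_1‖R_2 = 4.9 kΩ.
Base-emitter loop: V_Th = I_B·R_Th + V_BE + (β+1)I_B·R_E, so I_B = (1.88 − 0.7) / (4.9 + 101×1.8) = 0.00634 mA.
I_C = β·I_B = 100×0.00634 = 0.634 mA, and I_E = (β+1)I_B = 0.64 mA.
V_CE = V_CC − I_C·R_C − I_E·R_E = 15 − 0.634×0.68 − 0.64×1.8 = 13.4 V.
V_CE = 13.4 V > 0.2 V confirms active-region operation.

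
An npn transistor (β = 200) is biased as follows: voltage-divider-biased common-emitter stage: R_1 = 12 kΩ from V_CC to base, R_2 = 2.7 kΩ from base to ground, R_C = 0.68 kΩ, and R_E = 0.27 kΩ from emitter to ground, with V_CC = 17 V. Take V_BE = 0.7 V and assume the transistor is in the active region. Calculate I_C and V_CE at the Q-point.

Thevenize the base divider: V_Th = V_CC·R_2/(R_1+R_2) = 17×2.7/14.7 = 3.12 V, R_Th = R_1‖R_2 = 2.2 kΩ.
Base-emitter loop: V_Th = I_B·R_Th + V_BE + (β+1)I_B·R_E, so I_B = (3.12 − 0.7) / (2.2 + 201×0.27) = 0.0429 mA.
I_C = β·I_B = 200×0.0429 = 8.58 mA, and I_E = (β+1)I_B = 8.62 mA.
V_CE = V_CC − I_C·R_C − I_E·R_E = 17 − 8.58×0.68 − 8.62×0.27 = 8.84 V.
V_CE = 8.84 V > 0.2 V confirms active-region operation.

I_C ≈ 8.6 mA, V_CE ≈ 8.8 V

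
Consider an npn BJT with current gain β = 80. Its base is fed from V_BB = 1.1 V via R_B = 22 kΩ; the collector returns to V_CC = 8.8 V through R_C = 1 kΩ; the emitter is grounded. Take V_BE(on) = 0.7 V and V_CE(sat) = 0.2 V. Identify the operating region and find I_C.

active; I_C ≈ 1.5 mA

Assume active. Base-emitter loop: I_B = (V_BB − V_BE)/R_B = (1.1 − 0.7)/22 = 0.0182 mA.
I_C = β·I_B = 80×0.0182 = 1.45 mA.
V_CE = V_CC − I_C·R_C = 8.8 − 1.45×1 = 7.35 V > V_CE(sat), so the active-region assumption holds.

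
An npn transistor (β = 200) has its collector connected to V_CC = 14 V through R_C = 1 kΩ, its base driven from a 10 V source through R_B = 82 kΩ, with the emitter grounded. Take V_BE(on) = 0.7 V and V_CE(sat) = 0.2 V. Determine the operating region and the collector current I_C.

saturation; I_C ≈ 14 mA

Assume active: I_B = (10 − 0.7)/82 = 0.113 mA, giving I_C = β·I_B = 22.7 mA.
But then V_CE = 14 − 22.7×1 = -8.68 V < V_CE(sat) = 0.2 V — impossible in the active region.
So the transistor is saturated. With V_CE = 0.2 V, I_C = (V_CC − 0.2)/R_C = 13.8/1 = 13.8 mA.
Check: β·I_B = 22.7 mA > I_C = 13.8 mA, confirming saturation.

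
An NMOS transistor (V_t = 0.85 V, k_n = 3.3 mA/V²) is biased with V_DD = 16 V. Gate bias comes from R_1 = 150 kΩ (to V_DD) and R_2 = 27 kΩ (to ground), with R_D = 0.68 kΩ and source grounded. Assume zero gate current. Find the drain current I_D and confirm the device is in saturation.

I_D ≈ 4.2 mA

V_G = V_DD·R_2/(R_1+R_2) = 16×27/177 = 2.44 V. With the source grounded, V_GS = V_G = 2.44 V.
Assume saturation: I_D = (k_n/2)(V_GS − V_t)² = (3.3/2)×(2.44 − 0.85)² = 1.65×1.59² = 4.17 mA.
V_DS = V_DD − I_D·R_D = 16 − 4.17×0.68 = 13.2 V.
Saturation requires V_DS ≥ V_GS − V_t = 1.59 V; 13.2 ≥ 1.59 ✓.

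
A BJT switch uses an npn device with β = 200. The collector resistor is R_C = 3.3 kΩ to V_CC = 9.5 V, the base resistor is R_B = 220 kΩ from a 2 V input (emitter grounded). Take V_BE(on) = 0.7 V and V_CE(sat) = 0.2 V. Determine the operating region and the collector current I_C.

Assume active. Base-emitter loop: I_B = (V_BB − V_BE)/R_B = (2 − 0.7)/220 = 0.00591 mA.
I_C = β·I_B = 200×0.00591 = 1.18 mA.
V_CE = V_CC − I_C·R_C = 9.5 − 1.18×3.3 = 5.6 V > V_CE(sat), so the active-region assumption holds.

active; I_C ≈ 1.2 mA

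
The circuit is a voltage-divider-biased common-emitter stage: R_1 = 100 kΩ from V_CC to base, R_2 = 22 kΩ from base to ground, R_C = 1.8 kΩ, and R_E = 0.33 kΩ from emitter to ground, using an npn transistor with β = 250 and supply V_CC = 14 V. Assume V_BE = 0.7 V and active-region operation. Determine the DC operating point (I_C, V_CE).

Thevenize the base divider: V_Th = V_CC·R_2/(R_1+R_2) = 14×22/122 = 2.52 V, R_Th = R_1‖R_2 = 18 kΩ.
Base-emitter loop: V_Th = I_B·R_Th + V_BE + (β+1)I_B·R_E, so I_B = (2.52 − 0.7) / (18 + 251×0.33) = 0.0181 mA.
I_C = β·I_B = 250×0.0181 = 4.52 mA, and I_E = (β+1)I_B = 4.54 mA.
V_CE = V_CC − I_C·R_C − I_E·R_E = 14 − 4.52×1.8 − 4.54×0.33 = 4.36 V.
V_CE = 4.36 V > 0.2 V confirms active-region operation.

I_C ≈ 4.5 mA, V_CE ≈ 4.4 V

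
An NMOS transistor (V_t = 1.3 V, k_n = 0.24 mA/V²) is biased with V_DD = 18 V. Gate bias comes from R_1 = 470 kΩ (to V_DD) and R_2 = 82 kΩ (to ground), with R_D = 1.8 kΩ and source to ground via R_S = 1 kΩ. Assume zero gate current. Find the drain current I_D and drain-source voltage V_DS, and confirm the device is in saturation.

V_G = V_DD·R_2/(R_1+R_2) = 18×82/552 = 2.67 V.
Assume saturation: I_D = (k_n/2)(V_GS − V_t)² with V_GS = V_G − I_D·R_S = 2.67 − 1·I_D.
Substituting gives 0.12·I_D² − 1.33·I_D + 0.227 = 0, with roots I_D = 0.173 or 10.9 mA.
The root I_D = 10.9 mA gives V_GS = -8.23 V ≤ V_t, so take I_D = 0.173 mA.
Then V_GS = 2.5 V and V_DS = V_DD − I_D(R_D+R_S) = 18 − 0.173×2.8 = 17.5 V.
Saturation requires V_DS ≥ V_GS − V_t = 1.2 V; 17.5 ≥ 1.2 ✓.

I_D ≈ 0.17 mA, V_DS ≈ 18 V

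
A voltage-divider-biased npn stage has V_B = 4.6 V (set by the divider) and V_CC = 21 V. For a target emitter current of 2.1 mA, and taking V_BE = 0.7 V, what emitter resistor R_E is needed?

V_E = V_B − V_BE = 4.6 − 0.7 = 3.9 V.
R_E = V_E / I_E = 3.9 / 2.1 = 1.86 kΩ.

R_E ≈ 1.9 kΩ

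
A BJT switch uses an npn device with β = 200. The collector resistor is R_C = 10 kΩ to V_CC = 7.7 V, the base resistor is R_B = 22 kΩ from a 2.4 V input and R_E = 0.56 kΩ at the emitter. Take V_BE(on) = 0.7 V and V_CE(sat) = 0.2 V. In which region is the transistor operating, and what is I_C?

Assume active: I_B = (2.4 − 0.7)/(22 + 201×0.56) = 0.0126 mA, I_C = β·I_B = 2.53 mA.
Then V_CE = 7.7 − 2.53×10 − 2.54×0.56 = -19 V < 0.2 V — the active assumption fails.
Re-solve with V_CE = 0.2 V. KCL at the emitter: V_E/R_E = (V_BB−0.7−V_E)/R_B + (V_CC−0.2−V_E)/R_C, giving V_E = 0.428 V.
I_C = (V_CC − 0.2 − V_E)/R_C = (7.5 − 0.428)/10 = 0.707 mA.
Check: I_B = (1.7 − 0.428)/22 = 0.0578 mA, and β·I_B = 11.6 mA > I_C, confirming saturation.

saturation; I_C ≈ 0.71 mA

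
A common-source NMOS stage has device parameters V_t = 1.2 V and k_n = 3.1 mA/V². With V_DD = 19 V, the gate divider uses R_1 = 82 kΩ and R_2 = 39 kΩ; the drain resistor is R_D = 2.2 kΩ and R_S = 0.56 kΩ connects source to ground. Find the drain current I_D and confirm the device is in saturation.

V_G = V_DD·R_2/(R_1+R_2) = 19×39/121 = 6.12 V.
Assume saturation: I_D = (k_n/2)(V_GS − V_t)² with V_GS = V_G − I_D·R_S = 6.12 − 0.56·I_D.
Substituting gives 0.486·I_D² − 9.55·I_D + 37.6 = 0, with roots I_D = 5.45 or 14.2 mA.
The root I_D = 14.2 mA gives V_GS = -1.83 V ≤ V_t, so take I_D = 5.45 mA.
Then V_GS = 3.07 V and V_DS = V_DD − I_D(R_D+R_S) = 19 − 5.45×2.76 = 3.97 V.
Saturation requires V_DS ≥ V_GS − V_t = 1.87 V; 3.97 ≥ 1.87 ✓.

I_D ≈ 5.4 mA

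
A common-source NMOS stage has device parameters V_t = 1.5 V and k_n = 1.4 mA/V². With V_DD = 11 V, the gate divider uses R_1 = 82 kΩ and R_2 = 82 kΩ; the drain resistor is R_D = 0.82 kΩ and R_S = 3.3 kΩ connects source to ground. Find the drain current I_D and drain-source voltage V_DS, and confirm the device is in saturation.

V_G = V_DD·R_2/(R_1+R_2) = 11×82/164 = 5.5 V.
Assume saturation: I_D = (k_n/2)(V_GS − V_t)² with V_GS = V_G − I_D·R_S = 5.5 − 3.3·I_D.
Substituting gives 7.62·I_D² − 19.5·I_D + 11.2 = 0, with roots I_D = 0.874 or 1.68 mA.
The root I_D = 1.68 mA gives V_GS = -0.05 V ≤ V_t, so take I_D = 0.874 mA.
Then V_GS = 2.62 V and V_DS = V_DD − I_D(R_D+R_S) = 11 − 0.874×4.12 = 7.4 V.
Saturation requires V_DS ≥ V_GS − V_t = 1.12 V; 7.4 ≥ 1.12 ✓.

I_D ≈ 0.87 mA, V_DS ≈ 7.4 V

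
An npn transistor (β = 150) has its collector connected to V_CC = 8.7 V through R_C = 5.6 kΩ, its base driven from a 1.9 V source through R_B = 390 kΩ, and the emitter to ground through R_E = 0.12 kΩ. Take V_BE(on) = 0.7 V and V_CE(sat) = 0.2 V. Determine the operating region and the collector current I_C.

Assume active. Base-emitter loop: I_B = (V_BB − V_BE)/(R_B + (β+1)R_E) = (1.9 − 0.7)/(390 + 151×0.12) = 0.00294 mA.
I_C = β·I_B = 150×0.00294 = 0.441 mA.
V_CE = V_CC − I_C·R_C − I_E·R_E = 8.7 − 0.441×5.6 − 0.444×0.12 = 6.18 V > V_CE(sat), so the active-region assumption holds.

active; I_C ≈ 0.44 mA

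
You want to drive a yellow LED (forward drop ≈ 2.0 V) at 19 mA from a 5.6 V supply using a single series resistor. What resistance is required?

The resistor drops V_S − V_D = 5.6 − 2.0 = 3.6 V at 19 mA.
R = 3.6 V / 19 mA = 0.189 kΩ.

R ≈ 0.19 kΩ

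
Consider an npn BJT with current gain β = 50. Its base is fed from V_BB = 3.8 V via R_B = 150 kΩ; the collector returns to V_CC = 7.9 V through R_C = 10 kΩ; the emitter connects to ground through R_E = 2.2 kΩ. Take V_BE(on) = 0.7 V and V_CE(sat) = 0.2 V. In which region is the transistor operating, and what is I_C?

Assume active. Base-emitter loop: I_B = (V_BB − V_BE)/(R_B + (β+1)R_E) = (3.8 − 0.7)/(150 + 51×2.2) = 0.0118 mA.
I_C = β·I_B = 50×0.0118 = 0.591 mA.
V_CE = V_CC − I_C·R_C − I_E·R_E = 7.9 − 0.591×10 − 0.603×2.2 = 0.662 V > V_CE(sat), so the active-region assumption holds.

active; I_C ≈ 0.59 mA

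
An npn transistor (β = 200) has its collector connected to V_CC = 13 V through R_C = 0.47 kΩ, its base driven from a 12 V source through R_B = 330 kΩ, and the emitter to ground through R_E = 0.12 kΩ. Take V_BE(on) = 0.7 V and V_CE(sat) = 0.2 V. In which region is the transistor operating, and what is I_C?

Assume active. Base-emitter loop: I_B = (V_BB − V_BE)/(R_B + (β+1)R_E) = (12 − 0.7)/(330 + 201×0.12) = 0.0319 mA.
I_C = β·I_B = 200×0.0319 = 6.38 mA.
V_CE = V_CC − I_C·R_C − I_E·R_E = 13 − 6.38×0.47 − 6.41×0.12 = 9.23 V > V_CE(sat), so the active-region assumption holds.

active; I_C ≈ 6.4 mA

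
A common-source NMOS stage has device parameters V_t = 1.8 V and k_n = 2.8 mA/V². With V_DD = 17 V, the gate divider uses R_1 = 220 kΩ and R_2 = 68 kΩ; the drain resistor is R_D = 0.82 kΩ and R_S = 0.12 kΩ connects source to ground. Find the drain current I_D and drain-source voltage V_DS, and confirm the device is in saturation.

V_G = V_DD·R_2/(R_1+R_2) = 17×68/288 = 4.01 V.
Assume saturation: I_D = (k_n/2)(V_GS − V_t)² with V_GS = V_G − I_D·R_S = 4.01 − 0.12·I_D.
Substituting gives 0.0202·I_D² − 1.74·I_D + 6.86 = 0, with roots I_D = 4.13 or 82.4 mA.
The root I_D = 82.4 mA gives V_GS = -5.87 V ≤ V_t, so take I_D = 4.13 mA.
Then V_GS = 3.52 V and V_DS = V_DD − I_D(R_D+R_S) = 17 − 4.13×0.94 = 13.1 V.
Saturation requires V_DS ≥ V_GS − V_t = 1.72 V; 13.1 ≥ 1.72 ✓.

I_D ≈ 4.1 mA, V_DS ≈ 13 V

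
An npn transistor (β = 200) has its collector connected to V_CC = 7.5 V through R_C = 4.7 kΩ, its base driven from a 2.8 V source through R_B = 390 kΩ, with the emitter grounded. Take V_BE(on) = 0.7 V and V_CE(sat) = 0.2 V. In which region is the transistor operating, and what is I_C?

active; I_C ≈ 1.1 mA

Assume active. Base-emitter loop: I_B = (V_BB − V_BE)/R_B = (2.8 − 0.7)/390 = 0.00538 mA.
I_C = β·I_B = 200×0.00538 = 1.08 mA.
V_CE = V_CC − I_C·R_C = 7.5 − 1.08×4.7 = 2.44 V > V_CE(sat), so the active-region assumption holds.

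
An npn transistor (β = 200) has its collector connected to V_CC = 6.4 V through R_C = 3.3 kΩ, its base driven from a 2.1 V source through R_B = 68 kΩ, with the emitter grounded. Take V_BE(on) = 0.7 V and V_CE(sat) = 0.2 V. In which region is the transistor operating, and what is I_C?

saturation; I_C ≈ 1.9 mA

Assume active: I_B = (2.1 − 0.7)/68 = 0.0206 mA, giving I_C = β·I_B = 4.12 mA.
But then V_CE = 6.4 − 4.12×3.3 = -7.19 V < V_CE(sat) = 0.2 V — impossible in the active region.
So the transistor is saturated. With V_CE = 0.2 V, I_C = (V_CC − 0.2)/R_C = 6.2/3.3 = 1.88 mA.
Check: β·I_B = 4.12 mA > I_C = 1.88 mA, confirming saturation.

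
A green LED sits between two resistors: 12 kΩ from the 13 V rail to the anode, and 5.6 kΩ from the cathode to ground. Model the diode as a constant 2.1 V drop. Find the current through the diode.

I ≈ 0.62 mA

The two resistors are in series with the diode, so KVL gives 13 = I·12 + 2.1 + I·5.6.
I = (13 − 2.1) / (12 + 5.6) kΩ = 10.9 / 17.6 = 0.619 mA.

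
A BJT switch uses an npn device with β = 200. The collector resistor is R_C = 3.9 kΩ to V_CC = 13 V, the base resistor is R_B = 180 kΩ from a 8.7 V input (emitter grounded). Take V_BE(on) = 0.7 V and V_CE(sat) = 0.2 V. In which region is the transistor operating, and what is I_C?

saturation; I_C ≈ 3.3 mA

Assume active: I_B = (8.7 − 0.7)/180 = 0.0444 mA, giving I_C = β·I_B = 8.89 mA.
But then V_CE = 13 − 8.89×3.9 = -21.7 V < V_CE(sat) = 0.2 V — impossible in the active region.
So the transistor is saturated. With V_CE = 0.2 V, I_C = (V_CC − 0.2)/R_C = 12.8/3.9 = 3.28 mA.
Check: β·I_B = 8.89 mA > I_C = 3.28 mA, confirming saturation.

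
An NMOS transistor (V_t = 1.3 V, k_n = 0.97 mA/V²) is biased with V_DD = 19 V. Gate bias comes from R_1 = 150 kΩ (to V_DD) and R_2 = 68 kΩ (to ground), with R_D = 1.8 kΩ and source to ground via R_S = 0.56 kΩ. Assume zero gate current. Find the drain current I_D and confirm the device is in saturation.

V_G = V_DD·R_2/(R_1+R_2) = 19×68/218 = 5.93 V.
Assume saturation: I_D = (k_n/2)(V_GS − V_t)² with V_GS = V_G − I_D·R_S = 5.93 − 0.56·I_D.
Substituting gives 0.152·I_D² − 3.51·I_D + 10.4 = 0, with roots I_D = 3.48 or 19.6 mA.
The root I_D = 19.6 mA gives V_GS = -5.06 V ≤ V_t, so take I_D = 3.48 mA.
Then V_GS = 3.98 V and V_DS = V_DD − I_D(R_D+R_S) = 19 − 3.48×2.36 = 10.8 V.
Saturation requires V_DS ≥ V_GS − V_t = 2.68 V; 10.8 ≥ 2.68 ✓.

I_D ≈ 3.5 mA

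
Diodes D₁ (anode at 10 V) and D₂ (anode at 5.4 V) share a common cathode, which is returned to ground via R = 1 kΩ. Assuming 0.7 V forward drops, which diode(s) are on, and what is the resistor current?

Assume both conduct. Then node N would need to be at both 10−0.7 = 9.3 V and 5.4−0.7 = 4.7 V, which is impossible.
Assume only D₁ conducts: V_N = 10 − 0.7 = 9.3 V, so I_R = 9.3/1 = 9.3 mA.
Check D₂: its anode-to-cathode voltage is 5.4 − 9.3 = -3.9 V < 0.7 V, so it is off. The assumption is consistent.

Only D₁ conducts; I_R ≈ 9.3 mA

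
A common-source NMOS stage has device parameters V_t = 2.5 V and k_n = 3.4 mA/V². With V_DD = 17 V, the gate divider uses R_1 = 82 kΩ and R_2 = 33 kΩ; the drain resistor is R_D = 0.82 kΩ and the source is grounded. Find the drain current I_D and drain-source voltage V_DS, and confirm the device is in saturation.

I_D ≈ 9.6 mA, V_DS ≈ 9.1 V

V_G = V_DD·R_2/(R_1+R_2) = 17×33/115 = 4.88 V. With the source grounded, V_GS = V_G = 4.88 V.
Assume saturation: I_D = (k_n/2)(V_GS − V_t)² = (3.4/2)×(4.88 − 2.5)² = 1.7×2.38² = 9.62 mA.
V_DS = V_DD − I_D·R_D = 17 − 9.62×0.82 = 9.12 V.
Saturation requires V_DS ≥ V_GS − V_t = 2.38 V; 9.12 ≥ 2.38 ✓.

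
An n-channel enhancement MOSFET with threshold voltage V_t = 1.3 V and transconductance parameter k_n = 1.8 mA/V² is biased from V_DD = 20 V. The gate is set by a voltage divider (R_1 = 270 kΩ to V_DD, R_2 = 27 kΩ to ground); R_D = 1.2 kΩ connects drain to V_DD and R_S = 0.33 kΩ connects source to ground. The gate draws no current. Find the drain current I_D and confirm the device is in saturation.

I_D ≈ 0.19 mA

V_G = V_DD·R_2/(R_1+R_2) = 20×27/297 = 1.82 V.
Assume saturation: I_D = (k_n/2)(V_GS − V_t)² with V_GS = V_G − I_D·R_S = 1.82 − 0.33·I_D.
Substituting gives 0.098·I_D² − 1.31·I_D + 0.242 = 0, with roots I_D = 0.187 or 13.2 mA.
The root I_D = 13.2 mA gives V_GS = -2.52 V ≤ V_t, so take I_D = 0.187 mA.
Then V_GS = 1.76 V and V_DS = V_DD − I_D(R_D+R_S) = 20 − 0.187×1.53 = 19.7 V.
Saturation requires V_DS ≥ V_GS − V_t = 0.456 V; 19.7 ≥ 0.456 ✓.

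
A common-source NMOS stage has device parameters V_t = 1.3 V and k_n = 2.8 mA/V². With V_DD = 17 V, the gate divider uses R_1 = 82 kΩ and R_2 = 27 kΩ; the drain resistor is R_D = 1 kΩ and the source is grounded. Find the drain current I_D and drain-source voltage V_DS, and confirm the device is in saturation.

V_G = V_DD·R_2/(R_1+R_2) = 17×27/109 = 4.21 V. With the source grounded, V_GS = V_G = 4.21 V.
Assume saturation: I_D = (k_n/2)(V_GS − V_t)² = (2.8/2)×(4.21 − 1.3)² = 1.4×2.91² = 11.9 mA.
V_DS = V_DD − I_D·R_D = 17 − 11.9×1 = 5.14 V.
Saturation requires V_DS ≥ V_GS − V_t = 2.91 V; 5.14 ≥ 2.91 ✓.

I_D ≈ 12 mA, V_DS ≈ 5.1 V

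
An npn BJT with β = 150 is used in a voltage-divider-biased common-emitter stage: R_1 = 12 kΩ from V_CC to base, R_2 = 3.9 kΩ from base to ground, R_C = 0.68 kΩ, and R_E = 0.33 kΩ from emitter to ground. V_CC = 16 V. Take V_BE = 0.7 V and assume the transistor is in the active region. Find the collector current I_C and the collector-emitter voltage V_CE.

I_C ≈ 9.2 mA, V_CE ≈ 6.7 V

Thevenize the base divider: V_Th = V_CC·R_2/(R_1+R_2) = 16×3.9/15.9 = 3.92 V, R_Th = R_1‖R_2 = 2.94 kΩ.
Base-emitter loop: V_Th = I_B·R_Th + V_BE + (β+1)I_B·R_E, so I_B = (3.92 − 0.7) / (2.94 + 151×0.33) = 0.0611 mA.
I_C = β·I_B = 150×0.0611 = 9.17 mA, and I_E = (β+1)I_B = 9.23 mA.
V_CE = V_CC − I_C·R_C − I_E·R_E = 16 − 9.17×0.68 − 9.23×0.33 = 6.72 V.
V_CE = 6.72 V > 0.2 V confirms active-region operation.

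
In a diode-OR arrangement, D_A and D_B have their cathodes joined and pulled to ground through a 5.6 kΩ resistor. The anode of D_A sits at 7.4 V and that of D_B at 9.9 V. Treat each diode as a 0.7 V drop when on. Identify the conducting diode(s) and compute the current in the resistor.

Only D_B conducts; I_R ≈ 1.6 mA

Assume both conduct. Then node N would need to be at both 7.4−0.7 = 6.7 V and 9.9−0.7 = 9.2 V, which is impossible.
Assume only D_B conducts: V_N = 9.9 − 0.7 = 9.2 V, so I_R = 9.2/5.6 = 1.64 mA.
Check D_A: its anode-to-cathode voltage is 7.4 − 9.2 = -1.8 V < 0.7 V, so it is off. The assumption is consistent.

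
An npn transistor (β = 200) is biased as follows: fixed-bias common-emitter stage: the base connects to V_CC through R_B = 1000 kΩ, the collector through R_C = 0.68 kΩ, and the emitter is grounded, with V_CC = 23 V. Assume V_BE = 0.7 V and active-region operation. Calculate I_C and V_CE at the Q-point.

Base loop: V_CC = I_B·R_B + V_BE, so I_B = (23 − 0.7)/1000 kΩ = 0.0223 mA.
In the active region I_C = β·I_B = 200 × 0.0223 = 4.46 mA.
Collector loop: V_CE = V_CC − I_C·R_C = 23 − 4.46×0.68 = 20 V.
Since V_CE = 20 V > V_CE(sat) ≈ 0.2 V, the transistor is in the active region as assumed.

I_C ≈ 4.5 mA, V_CE ≈ 20 V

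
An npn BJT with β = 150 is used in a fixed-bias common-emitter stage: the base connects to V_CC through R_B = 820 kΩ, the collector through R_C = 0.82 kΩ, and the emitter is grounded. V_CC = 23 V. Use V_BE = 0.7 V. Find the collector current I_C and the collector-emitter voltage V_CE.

I_C ≈ 4.1 mA, V_CE ≈ 20 V

Base loop: V_CC = I_B·R_B + V_BE, so I_B = (23 − 0.7)/820 kΩ = 0.0272 mA.
In the active region I_C = β·I_B = 150 × 0.0272 = 4.08 mA.
Collector loop: V_CE = V_CC − I_C·R_C = 23 − 4.08×0.82 = 19.7 V.
Since V_CE = 19.7 V > V_CE(sat) ≈ 0.2 V, the transistor is in the active region as assumed.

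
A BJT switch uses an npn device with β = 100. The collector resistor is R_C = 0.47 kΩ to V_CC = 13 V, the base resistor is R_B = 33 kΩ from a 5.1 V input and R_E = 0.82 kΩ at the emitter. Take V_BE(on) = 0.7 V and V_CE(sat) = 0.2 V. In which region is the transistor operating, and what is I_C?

Assume active. Base-emitter loop: I_B = (V_BB − V_BE)/(R_B + (β+1)R_E) = (5.1 − 0.7)/(33 + 101×0.82) = 0.038 mA.
I_C = β·I_B = 100×0.038 = 3.8 mA.
V_CE = V_CC − I_C·R_C − I_E·R_E = 13 − 3.8×0.47 − 3.84×0.82 = 8.07 V > V_CE(sat), so the active-region assumption holds.

active; I_C ≈ 3.8 mA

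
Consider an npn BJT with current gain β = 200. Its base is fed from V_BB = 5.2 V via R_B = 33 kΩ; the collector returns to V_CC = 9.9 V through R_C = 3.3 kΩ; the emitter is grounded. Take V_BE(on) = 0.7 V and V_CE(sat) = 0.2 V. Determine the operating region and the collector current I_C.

Assume active: I_B = (5.2 − 0.7)/33 = 0.136 mA, giving I_C = β·I_B = 27.3 mA.
But then V_CE = 9.9 − 27.3×3.3 = -80.1 V < V_CE(sat) = 0.2 V — impossible in the active region.
So the transistor is saturated. With V_CE = 0.2 V, I_C = (V_CC − 0.2)/R_C = 9.7/3.3 = 2.94 mA.
Check: β·I_B = 27.3 mA > I_C = 2.94 mA, confirming saturation.

saturation; I_C ≈ 2.9 mA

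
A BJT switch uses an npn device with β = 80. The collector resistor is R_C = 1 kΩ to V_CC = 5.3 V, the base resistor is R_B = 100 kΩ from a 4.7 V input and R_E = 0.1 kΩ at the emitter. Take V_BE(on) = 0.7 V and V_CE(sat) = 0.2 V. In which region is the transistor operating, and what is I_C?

Assume active. Base-emitter loop: I_B = (V_BB − V_BE)/(R_B + (β+1)R_E) = (4.7 − 0.7)/(100 + 81×0.1) = 0.037 mA.
I_C = β·I_B = 80×0.037 = 2.96 mA.
V_CE = V_CC − I_C·R_C − I_E·R_E = 5.3 − 2.96×1 − 3×0.1 = 2.04 V > V_CE(sat), so the active-region assumption holds.

active; I_C ≈ 3 mA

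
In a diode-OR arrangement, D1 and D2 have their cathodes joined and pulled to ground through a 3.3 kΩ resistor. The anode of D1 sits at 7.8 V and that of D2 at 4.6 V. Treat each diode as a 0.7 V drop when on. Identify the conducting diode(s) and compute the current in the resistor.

Assume both conduct. Then node N would need to be at both 7.8−0.7 = 7.1 V and 4.6−0.7 = 3.9 V, which is impossible.
Assume only D1 conducts: V_N = 7.8 − 0.7 = 7.1 V, so I_R = 7.1/3.3 = 2.15 mA.
Check D2: its anode-to-cathode voltage is 4.6 − 7.1 = -2.5 V < 0.7 V, so it is off. The assumption is consistent.

Only D1 conducts; I_R ≈ 2.2 mA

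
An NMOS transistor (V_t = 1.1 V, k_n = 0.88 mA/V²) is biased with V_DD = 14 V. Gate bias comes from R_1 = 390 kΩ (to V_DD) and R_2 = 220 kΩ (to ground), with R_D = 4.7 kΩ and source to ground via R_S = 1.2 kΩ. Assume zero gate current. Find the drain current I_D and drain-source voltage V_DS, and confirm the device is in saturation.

V_G = V_DD·R_2/(R_1+R_2) = 14×220/610 = 5.05 V.
Assume saturation: I_D = (k_n/2)(V_GS − V_t)² with V_GS = V_G − I_D·R_S = 5.05 − 1.2·I_D.
Substituting gives 0.634·I_D² − 5.17·I_D + 6.86 = 0, with roots I_D = 1.67 or 6.49 mA.
The root I_D = 6.49 mA gives V_GS = -2.74 V ≤ V_t, so take I_D = 1.67 mA.
Then V_GS = 3.05 V and V_DS = V_DD − I_D(R_D+R_S) = 14 − 1.67×5.9 = 4.16 V.
Saturation requires V_DS ≥ V_GS − V_t = 1.95 V; 4.16 ≥ 1.95 ✓.

I_D ≈ 1.7 mA, V_DS ≈ 4.2 V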